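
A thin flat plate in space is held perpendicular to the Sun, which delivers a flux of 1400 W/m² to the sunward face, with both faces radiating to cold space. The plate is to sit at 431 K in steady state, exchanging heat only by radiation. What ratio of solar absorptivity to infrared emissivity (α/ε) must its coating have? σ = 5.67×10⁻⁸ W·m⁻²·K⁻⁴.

Balance: αS·A = εσ·2A·T⁴ ⇒ α/ε = 2σT⁴/S.
α/ε = 2·5.67×10⁻⁸·(431)⁴/1400 = 2·5.67×10⁻⁸·3.451×10¹⁰/1400.

α/ε ≈ 2.80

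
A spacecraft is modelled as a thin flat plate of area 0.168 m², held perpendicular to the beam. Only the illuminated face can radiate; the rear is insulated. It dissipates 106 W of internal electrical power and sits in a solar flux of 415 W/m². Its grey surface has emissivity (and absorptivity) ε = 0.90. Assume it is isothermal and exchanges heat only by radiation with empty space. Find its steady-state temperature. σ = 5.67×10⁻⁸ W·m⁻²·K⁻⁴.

At steady state, absorbed solar power + internal power = radiated power.
Absorbed: α·S·A_cross = 0.90·415·0.1680 = 62.75 W (cross-section A).
Total input = 62.75 + 106 = 168.7 W.
Radiated: εσ·A_surf·T⁴ with A_surf = A = 0.1680 m².
T⁴ = 168.7/(0.90·5.67×10⁻⁸·0.1680) = 1.968×10¹⁰ K⁴.

T ≈ 375 K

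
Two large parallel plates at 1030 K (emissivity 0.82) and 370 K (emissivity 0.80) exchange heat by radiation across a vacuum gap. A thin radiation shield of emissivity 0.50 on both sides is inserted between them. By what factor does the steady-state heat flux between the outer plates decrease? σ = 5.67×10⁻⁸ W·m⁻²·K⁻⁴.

factor ≈ 3.04

Without shield: q₀ = σΔ(T⁴)/(1/ε₁+1/ε₂−1) with denominator 1.470.
With shield the two gaps are in series; the resistances add: (1/ε₁+1/ε_s−1)+(1/ε_s+1/ε₂−1) = 2.220+2.250 = 4.470.
Heat-flux ratio q₀/q = 4.470/1.470.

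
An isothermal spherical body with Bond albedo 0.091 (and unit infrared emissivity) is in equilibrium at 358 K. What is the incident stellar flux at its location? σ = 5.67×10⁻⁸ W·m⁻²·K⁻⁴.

S ≈ 4100 W/m²

(1−a)S·πr² = σ·4πr²·T⁴ ⇒ S = 4σT⁴/(1−a).
S = 4·5.67×10⁻⁸·1.643×10¹⁰/0.909.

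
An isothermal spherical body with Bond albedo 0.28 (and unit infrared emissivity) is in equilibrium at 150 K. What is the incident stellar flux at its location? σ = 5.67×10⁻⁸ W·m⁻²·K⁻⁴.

S ≈ 159 W/m²

(1−a)S·πr² = σ·4πr²·T⁴ ⇒ S = 4σT⁴/(1−a).
S = 4·5.67×10⁻⁸·5.062×10⁸/0.720.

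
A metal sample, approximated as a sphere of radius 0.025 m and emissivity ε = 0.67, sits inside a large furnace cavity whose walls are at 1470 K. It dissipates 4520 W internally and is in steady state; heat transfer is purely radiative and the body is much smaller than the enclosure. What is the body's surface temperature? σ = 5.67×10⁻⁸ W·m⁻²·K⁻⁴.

For a small grey body in a large enclosure, net radiated power = εσA(T⁴ − T_w⁴).
Steady state: P = εσA(T⁴ − T_w⁴) with A = 4πr² = 0.007854 m².
T⁴ = P/(εσA) + T_w⁴ = 4520/(0.67·5.67×10⁻⁸·0.007854) + (1470)⁴
    = 1.515×10¹³ + 4.669×10¹² = 1.982×10¹³ K⁴.

T ≈ 2110 K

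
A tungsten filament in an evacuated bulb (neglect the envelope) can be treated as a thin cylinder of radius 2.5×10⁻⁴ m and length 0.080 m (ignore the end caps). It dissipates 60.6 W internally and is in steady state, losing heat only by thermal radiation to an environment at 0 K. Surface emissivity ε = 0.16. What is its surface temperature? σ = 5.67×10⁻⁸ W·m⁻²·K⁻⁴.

Steady state: internal power = radiated power, P = εσA T⁴.
Radiating area A = 2πrL = 1.257×10⁻⁴ m².
T⁴ = P/(εσA) = 60.6/(0.16·5.67×10⁻⁸·1.257×10⁻⁴) = 5.316×10¹³ K⁴.
T = (5.316×10¹³)^(1/4).

T ≈ 2700 K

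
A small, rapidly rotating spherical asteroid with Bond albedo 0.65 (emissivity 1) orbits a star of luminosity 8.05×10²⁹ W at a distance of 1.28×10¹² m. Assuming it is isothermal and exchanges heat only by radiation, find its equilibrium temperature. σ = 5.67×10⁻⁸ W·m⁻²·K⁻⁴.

First find the stellar flux at distance d: S = L/(4πd²) = 8.05×10²⁹/(4π·(1.28×10¹²)²) = 39100 W/m².
For an isothermal sphere, absorbed (1−a)S·πr² = emitted σ·4πr²·T⁴, so T⁴ = (1−a)S/(4σ).
T⁴ = 0.350·39100/(4·5.67×10⁻⁸) = 6.034×10¹⁰ K⁴.

T ≈ 496 K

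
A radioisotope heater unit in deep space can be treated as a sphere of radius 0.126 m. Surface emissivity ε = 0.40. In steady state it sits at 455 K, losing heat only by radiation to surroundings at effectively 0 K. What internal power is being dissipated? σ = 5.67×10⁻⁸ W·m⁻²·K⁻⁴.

Steady state: P = εσA T⁴.
A = 4πr² = 0.1995 m²; T⁴ = (455)⁴ = 4.286×10¹⁰ K⁴.
P = 0.40 × 5.67×10⁻⁸ × 0.1995 × 4.286×10¹⁰.

P ≈ 194 W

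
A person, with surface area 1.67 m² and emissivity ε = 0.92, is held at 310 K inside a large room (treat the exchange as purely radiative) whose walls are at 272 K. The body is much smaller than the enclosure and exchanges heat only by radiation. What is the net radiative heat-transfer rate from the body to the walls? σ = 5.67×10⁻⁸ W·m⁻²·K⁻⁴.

P_net ≈ 328 W

For a small grey body in a large enclosure: P_net = εσA(T_body⁴ − T_wall⁴).
A = 1.67 m²; T_body⁴ − T_wall⁴ = 9.235×10⁹ − 5.474×10⁹ = 3.762×10⁹ K⁴.
|P_net| = 0.92·5.67×10⁻⁸·1.670·3.762×10⁹.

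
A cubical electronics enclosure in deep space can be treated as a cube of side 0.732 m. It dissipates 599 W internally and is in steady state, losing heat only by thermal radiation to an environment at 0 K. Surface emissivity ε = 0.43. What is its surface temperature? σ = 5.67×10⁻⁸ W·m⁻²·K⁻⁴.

Steady state: internal power = radiated power, P = εσA T⁴.
Radiating area A = 6L² = 3.215 m².
T⁴ = P/(εσA) = 599/(0.43·5.67×10⁻⁸·3.215) = 7.642×10⁹ K⁴.
T = (7.642×10⁹)^(1/4).

T ≈ 296 K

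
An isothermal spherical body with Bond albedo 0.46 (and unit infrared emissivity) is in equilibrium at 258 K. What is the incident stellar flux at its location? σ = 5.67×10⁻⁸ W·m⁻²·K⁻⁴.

S ≈ 1860 W/m²

(1−a)S·πr² = σ·4πr²·T⁴ ⇒ S = 4σT⁴/(1−a).
S = 4·5.67×10⁻⁸·4.431×10⁹/0.540.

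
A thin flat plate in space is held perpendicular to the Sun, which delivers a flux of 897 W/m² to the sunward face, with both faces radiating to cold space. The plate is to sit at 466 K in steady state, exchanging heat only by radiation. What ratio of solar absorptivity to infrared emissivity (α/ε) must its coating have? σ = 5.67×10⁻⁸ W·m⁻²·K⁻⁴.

Balance: αS·A = εσ·2A·T⁴ ⇒ α/ε = 2σT⁴/S.
α/ε = 2·5.67×10⁻⁸·(466)⁴/897 = 2·5.67×10⁻⁸·4.716×10¹⁰/897.

α/ε ≈ 5.96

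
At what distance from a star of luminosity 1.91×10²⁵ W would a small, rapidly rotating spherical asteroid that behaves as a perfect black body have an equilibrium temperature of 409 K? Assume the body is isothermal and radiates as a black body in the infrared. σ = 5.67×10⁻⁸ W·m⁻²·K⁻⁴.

d ≈ 1.55×10¹⁰ m

For an isothermal black-emitting sphere, (1−a)S·πr² = σ·4πr²·T⁴ ⇒ S = 4σT⁴/(1−a).
S = 4·5.67×10⁻⁸·(409)⁴/1.00 = 6347 W/m².
Flux falls as S = L/(4πd²), so d = √(L/(4πS)) = √(1.91×10²⁵/(4π·6347)).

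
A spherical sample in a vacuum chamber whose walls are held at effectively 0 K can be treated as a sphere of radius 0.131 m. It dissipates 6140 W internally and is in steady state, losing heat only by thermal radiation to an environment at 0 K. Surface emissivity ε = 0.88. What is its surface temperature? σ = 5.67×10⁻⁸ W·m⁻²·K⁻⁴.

T ≈ 869 K

Steady state: internal power = radiated power, P = εσA T⁴.
Radiating area A = 4πr² = 0.2157 m².
T⁴ = P/(εσA) = 6140/(0.88·5.67×10⁻⁸·0.2157) = 5.706×10¹¹ K⁴.
T = (5.706×10¹¹)^(1/4).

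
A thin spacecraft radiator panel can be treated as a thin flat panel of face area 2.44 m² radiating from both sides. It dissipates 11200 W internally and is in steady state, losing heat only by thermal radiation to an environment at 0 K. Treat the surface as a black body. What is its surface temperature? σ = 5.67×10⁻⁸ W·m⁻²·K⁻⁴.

Steady state: internal power = radiated power, P = εσA T⁴.
Radiating area A = 2·2.44 = 4.880 m².
T⁴ = P/(εσA) = 11200/(1.0·5.67×10⁻⁸·4.880) = 4.048×10¹⁰ K⁴.
T = (4.048×10¹⁰)^(1/4).

T ≈ 449 K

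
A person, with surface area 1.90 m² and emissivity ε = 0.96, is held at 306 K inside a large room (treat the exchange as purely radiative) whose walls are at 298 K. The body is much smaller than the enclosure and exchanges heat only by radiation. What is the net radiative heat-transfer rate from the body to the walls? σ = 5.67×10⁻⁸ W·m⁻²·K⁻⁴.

P_net ≈ 91.2 W

For a small grey body in a large enclosure: P_net = εσA(T_body⁴ − T_wall⁴).
A = 1.90 m²; T_body⁴ − T_wall⁴ = 8.768×10⁹ − 7.886×10⁹ = 8.816×10⁸ K⁴.
|P_net| = 0.96·5.67×10⁻⁸·1.900·8.816×10⁸.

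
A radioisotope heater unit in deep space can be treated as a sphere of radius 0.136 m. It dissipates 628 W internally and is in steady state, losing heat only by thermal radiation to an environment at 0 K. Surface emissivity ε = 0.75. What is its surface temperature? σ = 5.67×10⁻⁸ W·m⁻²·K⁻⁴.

T ≈ 502 K

Steady state: internal power = radiated power, P = εσA T⁴.
Radiating area A = 4πr² = 0.2324 m².
T⁴ = P/(εσA) = 628/(0.75·5.67×10⁻⁸·0.2324) = 6.354×10¹⁰ K⁴.
T = (6.354×10¹⁰)^(1/4).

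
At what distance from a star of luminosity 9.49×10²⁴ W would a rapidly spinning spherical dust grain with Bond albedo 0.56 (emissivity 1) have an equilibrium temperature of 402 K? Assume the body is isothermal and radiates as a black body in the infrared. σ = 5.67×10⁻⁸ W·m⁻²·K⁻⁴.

d ≈ 7.49×10⁹ m

For an isothermal black-emitting sphere, (1−a)S·πr² = σ·4πr²·T⁴ ⇒ S = 4σT⁴/(1−a).
S = 4·5.67×10⁻⁸·(402)⁴/0.440 = 13460 W/m².
Flux falls as S = L/(4πd²), so d = √(L/(4πS)) = √(9.49×10²⁴/(4π·13460)).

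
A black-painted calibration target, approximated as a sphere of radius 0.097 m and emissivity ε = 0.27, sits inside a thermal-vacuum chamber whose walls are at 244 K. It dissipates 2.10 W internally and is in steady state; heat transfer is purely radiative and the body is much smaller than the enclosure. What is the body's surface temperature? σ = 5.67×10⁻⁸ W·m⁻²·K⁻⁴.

For a small grey body in a large enclosure, net radiated power = εσA(T⁴ − T_w⁴).
Steady state: P = εσA(T⁴ − T_w⁴) with A = 4πr² = 0.1182 m².
T⁴ = P/(εσA) + T_w⁴ = 2.10/(0.27·5.67×10⁻⁸·0.1182) + (244)⁴
    = 1.160×10⁹ + 3.545×10⁹ = 4.705×10⁹ K⁴.

T ≈ 262 K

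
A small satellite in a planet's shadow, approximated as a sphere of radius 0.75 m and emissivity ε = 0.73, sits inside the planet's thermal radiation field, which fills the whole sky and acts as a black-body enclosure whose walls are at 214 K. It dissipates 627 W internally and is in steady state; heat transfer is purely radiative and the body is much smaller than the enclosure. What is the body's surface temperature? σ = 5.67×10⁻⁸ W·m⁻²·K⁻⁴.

For a small grey body in a large enclosure, net radiated power = εσA(T⁴ − T_w⁴).
Steady state: P = εσA(T⁴ − T_w⁴) with A = 4πr² = 7.069 m².
T⁴ = P/(εσA) + T_w⁴ = 627/(0.73·5.67×10⁻⁸·7.069) + (214)⁴
    = 2.143×10⁹ + 2.097×10⁹ = 4.240×10⁹ K⁴.

T ≈ 255 K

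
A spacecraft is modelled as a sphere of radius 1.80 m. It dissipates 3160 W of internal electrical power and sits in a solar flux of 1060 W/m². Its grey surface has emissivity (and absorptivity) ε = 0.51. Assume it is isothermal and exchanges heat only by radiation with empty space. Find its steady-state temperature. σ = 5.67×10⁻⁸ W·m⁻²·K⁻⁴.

T ≈ 293 K

At steady state, absorbed solar power + internal power = radiated power.
Absorbed: α·S·A_cross = 0.51·1060·10.18 = 5503 W (cross-section πr²).
Total input = 5503 + 3160 = 8663 W.
Radiated: εσ·A_surf·T⁴ with A_surf = 4πr² = 40.72 m².
T⁴ = 8663/(0.51·5.67×10⁻⁸·40.72) = 7.358×10⁹ K⁴.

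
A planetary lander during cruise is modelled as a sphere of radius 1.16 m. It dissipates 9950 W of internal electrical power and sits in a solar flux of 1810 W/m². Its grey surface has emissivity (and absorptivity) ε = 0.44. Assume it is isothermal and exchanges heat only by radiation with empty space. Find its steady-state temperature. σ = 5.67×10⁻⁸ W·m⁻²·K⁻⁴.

T ≈ 422 K

At steady state, absorbed solar power + internal power = radiated power.
Absorbed: α·S·A_cross = 0.44·1810·4.227 = 3367 W (cross-section πr²).
Total input = 3367 + 9950 = 13320 W.
Radiated: εσ·A_surf·T⁴ with A_surf = 4πr² = 16.91 m².
T⁴ = 13320/(0.44·5.67×10⁻⁸·16.91) = 3.157×10¹⁰ K⁴.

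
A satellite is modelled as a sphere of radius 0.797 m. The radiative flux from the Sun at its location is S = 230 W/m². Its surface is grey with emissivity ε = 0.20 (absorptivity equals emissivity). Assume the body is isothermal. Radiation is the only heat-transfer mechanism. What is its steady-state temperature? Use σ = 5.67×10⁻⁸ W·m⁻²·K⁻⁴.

T ≈ 178 K

At equilibrium, absorbed power = emitted power.
Absorbing cross-section = πr² = 1.996 m²; emitting surface = 4πr² = 7.982 m² (ratio 4).
εS·A_cross = εσ·A_surf·T⁴  ⇒  T⁴ = S/(4σ)   (ε cancels).
T⁴ = 230/(4·5.67×10⁻⁸) = 1.014×10⁹ K⁴.
T = (1.014×10⁹)^(1/4).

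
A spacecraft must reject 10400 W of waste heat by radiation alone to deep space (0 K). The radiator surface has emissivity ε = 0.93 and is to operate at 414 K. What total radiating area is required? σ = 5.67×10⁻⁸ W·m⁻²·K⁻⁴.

A ≈ 6.71 m²

P = εσA T⁴ ⇒ A = P/(εσT⁴).
T⁴ = 2.938×10¹⁰ K⁴.
A = 10400/(0.93 × 5.67×10⁻⁸ × 2.938×10¹⁰).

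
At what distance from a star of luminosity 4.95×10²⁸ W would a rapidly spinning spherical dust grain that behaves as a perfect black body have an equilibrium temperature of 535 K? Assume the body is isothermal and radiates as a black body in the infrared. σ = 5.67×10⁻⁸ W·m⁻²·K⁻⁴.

For an isothermal black-emitting sphere, (1−a)S·πr² = σ·4πr²·T⁴ ⇒ S = 4σT⁴/(1−a).
S = 4·5.67×10⁻⁸·(535)⁴/1.00 = 18580 W/m².
Flux falls as S = L/(4πd²), so d = √(L/(4πS)) = √(4.95×10²⁸/(4π·18580)).

d ≈ 4.60×10¹¹ m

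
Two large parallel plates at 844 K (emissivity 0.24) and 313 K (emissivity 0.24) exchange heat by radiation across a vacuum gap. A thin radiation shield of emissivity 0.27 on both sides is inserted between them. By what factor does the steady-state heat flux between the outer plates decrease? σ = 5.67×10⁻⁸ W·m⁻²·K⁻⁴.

factor ≈ 1.87

Without shield: q₀ = σΔ(T⁴)/(1/ε₁+1/ε₂−1) with denominator 7.333.
With shield the two gaps are in series; the resistances add: (1/ε₁+1/ε_s−1)+(1/ε_s+1/ε₂−1) = 6.870+6.870 = 13.74.
Heat-flux ratio q₀/q = 13.74/7.333.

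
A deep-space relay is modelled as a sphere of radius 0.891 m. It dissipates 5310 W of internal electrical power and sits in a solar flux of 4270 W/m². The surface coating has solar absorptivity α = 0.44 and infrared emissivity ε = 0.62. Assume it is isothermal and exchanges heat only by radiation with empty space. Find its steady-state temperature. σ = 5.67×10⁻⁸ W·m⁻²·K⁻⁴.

T ≈ 411 K

At steady state, absorbed solar power + internal power = radiated power.
Absorbed: α·S·A_cross = 0.44·4270·2.494 = 4686 W (cross-section πr²).
Total input = 4686 + 5310 = 9996 W.
Radiated: εσ·A_surf·T⁴ with A_surf = 4πr² = 9.976 m².
T⁴ = 9996/(0.62·5.67×10⁻⁸·9.976) = 2.850×10¹⁰ K⁴.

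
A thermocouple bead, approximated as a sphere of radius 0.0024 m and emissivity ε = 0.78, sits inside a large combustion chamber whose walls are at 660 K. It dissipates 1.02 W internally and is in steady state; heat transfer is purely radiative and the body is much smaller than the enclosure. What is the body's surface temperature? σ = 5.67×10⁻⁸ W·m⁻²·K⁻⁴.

For a small grey body in a large enclosure, net radiated power = εσA(T⁴ − T_w⁴).
Steady state: P = εσA(T⁴ − T_w⁴) with A = 4πr² = 7.238×10⁻⁵ m².
T⁴ = P/(εσA) + T_w⁴ = 1.02/(0.78·5.67×10⁻⁸·7.238×10⁻⁵) + (660)⁴
    = 3.186×10¹¹ + 1.897×10¹¹ = 5.084×10¹¹ K⁴.

T ≈ 844 K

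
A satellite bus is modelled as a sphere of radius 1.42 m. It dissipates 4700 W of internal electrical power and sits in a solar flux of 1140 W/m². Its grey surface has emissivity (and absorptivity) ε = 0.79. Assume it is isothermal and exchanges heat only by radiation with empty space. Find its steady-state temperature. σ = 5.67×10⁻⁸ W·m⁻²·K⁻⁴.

At steady state, absorbed solar power + internal power = radiated power.
Absorbed: α·S·A_cross = 0.79·1140·6.335 = 5705 W (cross-section πr²).
Total input = 5705 + 4700 = 10410 W.
Radiated: εσ·A_surf·T⁴ with A_surf = 4πr² = 25.34 m².
T⁴ = 10410/(0.79·5.67×10⁻⁸·25.34) = 9.167×10⁹ K⁴.

T ≈ 309 K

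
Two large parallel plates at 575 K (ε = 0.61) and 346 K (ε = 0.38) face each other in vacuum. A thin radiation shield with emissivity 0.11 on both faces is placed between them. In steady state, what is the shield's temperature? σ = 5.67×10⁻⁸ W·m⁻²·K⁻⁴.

In steady state the net flux on the hot side equals that on the cold side.
σ(T₁⁴−T_s⁴)/D₁ = σ(T_s⁴−T₂⁴)/D₂, with D₁ = 1/ε₁+1/ε_s−1 = 9.730, D₂ = 1/ε_s+1/ε₂−1 = 10.72.
Solve for T_s⁴: T_s⁴ = (D₂·T₁⁴ + D₁·T₂⁴)/(D₁+D₂) = 6.413×10¹⁰ K⁴.

T_s ≈ 503 K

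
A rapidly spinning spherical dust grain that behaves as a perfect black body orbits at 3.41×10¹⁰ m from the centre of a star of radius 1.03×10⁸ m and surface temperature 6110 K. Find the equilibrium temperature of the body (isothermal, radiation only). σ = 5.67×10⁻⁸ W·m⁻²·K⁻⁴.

The star's surface emits σT_*⁴; at distance d the flux is S = σT_*⁴(R_*/d)².
S = 5.67×10⁻⁸·(6110)⁴·(1.03×10⁸/3.41×10¹⁰)² = 721.0 W/m².
For an isothermal sphere T⁴ = (1−a)S/(4σ) = 3.179×10⁹ K⁴.

T ≈ 237 K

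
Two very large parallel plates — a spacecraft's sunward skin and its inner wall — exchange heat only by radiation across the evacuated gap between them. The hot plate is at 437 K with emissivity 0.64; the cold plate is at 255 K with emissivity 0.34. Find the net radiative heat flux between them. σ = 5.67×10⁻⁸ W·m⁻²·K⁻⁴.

q ≈ 522 W/m²

For two infinite grey parallel plates, q = σ(T₁⁴ − T₂⁴)/(1/ε₁ + 1/ε₂ − 1).
T₁⁴ − T₂⁴ = 3.647×10¹⁰ − 4.228×10⁹ = 3.224×10¹⁰ K⁴.
1/ε₁ + 1/ε₂ − 1 = 1.562 + 2.941 − 1 = 3.504.
q = 5.67×10⁻⁸ × 3.224×10¹⁰ / 3.504.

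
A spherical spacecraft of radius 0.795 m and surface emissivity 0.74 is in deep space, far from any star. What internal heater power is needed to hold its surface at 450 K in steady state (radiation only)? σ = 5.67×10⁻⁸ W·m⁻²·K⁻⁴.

P ≈ 13700 W

P = εσ·4πr²·T⁴.
4πr² = 7.942 m²; T⁴ = 4.101×10¹⁰ K⁴.
P = 0.74·5.67×10⁻⁸·7.942·4.101×10¹⁰.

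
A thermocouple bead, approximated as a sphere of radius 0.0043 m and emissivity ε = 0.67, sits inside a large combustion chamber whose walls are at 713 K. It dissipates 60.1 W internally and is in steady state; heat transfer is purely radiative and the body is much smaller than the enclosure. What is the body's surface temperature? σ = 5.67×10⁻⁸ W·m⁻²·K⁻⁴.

T ≈ 1630 K

For a small grey body in a large enclosure, net radiated power = εσA(T⁴ − T_w⁴).
Steady state: P = εσA(T⁴ − T_w⁴) with A = 4πr² = 2.324×10⁻⁴ m².
T⁴ = P/(εσA) + T_w⁴ = 60.1/(0.67·5.67×10⁻⁸·2.324×10⁻⁴) + (713)⁴
    = 6.809×10¹² + 2.584×10¹¹ = 7.067×10¹² K⁴.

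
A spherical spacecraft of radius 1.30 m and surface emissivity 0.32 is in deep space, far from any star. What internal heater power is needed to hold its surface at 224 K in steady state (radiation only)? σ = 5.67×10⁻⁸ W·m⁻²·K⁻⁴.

P ≈ 970 W

P = εσ·4πr²·T⁴.
4πr² = 21.24 m²; T⁴ = 2.518×10⁹ K⁴.
P = 0.32·5.67×10⁻⁸·21.24·2.518×10⁹.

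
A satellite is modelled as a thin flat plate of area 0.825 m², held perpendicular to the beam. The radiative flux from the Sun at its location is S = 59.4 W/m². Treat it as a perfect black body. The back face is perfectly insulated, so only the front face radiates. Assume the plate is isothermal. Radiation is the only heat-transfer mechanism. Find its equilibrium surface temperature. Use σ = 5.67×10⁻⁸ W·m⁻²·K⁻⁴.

At equilibrium, absorbed power = emitted power.
Absorbing cross-section = A = 0.8250 m²; emitting surface = A = 0.8250 m² (ratio 1).
S·A_cross = εσ·A_surf·T⁴  ⇒  T⁴ = S/(1σ).
T⁴ = 1.00·59.4/(1·5.67×10⁻⁸) = 1.048×10⁹ K⁴.
T = (1.048×10⁹)^(1/4).

T ≈ 180 K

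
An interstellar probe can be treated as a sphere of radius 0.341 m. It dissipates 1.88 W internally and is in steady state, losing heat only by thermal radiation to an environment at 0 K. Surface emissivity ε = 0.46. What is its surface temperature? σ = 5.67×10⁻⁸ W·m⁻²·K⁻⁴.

T ≈ 83.8 K

Steady state: internal power = radiated power, P = εσA T⁴.
Radiating area A = 4πr² = 1.461 m².
T⁴ = P/(εσA) = 1.88/(0.46·5.67×10⁻⁸·1.461) = 4.933×10⁷ K⁴.
T = (4.933×10⁷)^(1/4).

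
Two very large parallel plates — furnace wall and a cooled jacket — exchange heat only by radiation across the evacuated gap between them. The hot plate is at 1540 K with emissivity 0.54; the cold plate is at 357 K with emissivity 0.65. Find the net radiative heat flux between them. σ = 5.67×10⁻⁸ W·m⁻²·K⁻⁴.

q ≈ 1.33×10⁵ W/m²

For two infinite grey parallel plates, q = σ(T₁⁴ − T₂⁴)/(1/ε₁ + 1/ε₂ − 1).
T₁⁴ − T₂⁴ = 5.624×10¹² − 1.624×10¹⁰ = 5.608×10¹² K⁴.
1/ε₁ + 1/ε₂ − 1 = 1.852 + 1.538 − 1 = 2.390.
q = 5.67×10⁻⁸ × 5.608×10¹² / 2.390.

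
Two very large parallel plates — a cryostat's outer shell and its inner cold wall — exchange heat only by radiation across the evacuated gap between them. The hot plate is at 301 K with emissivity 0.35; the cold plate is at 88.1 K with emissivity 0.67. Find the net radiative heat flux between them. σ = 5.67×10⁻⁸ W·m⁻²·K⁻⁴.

q ≈ 138 W/m²

For two infinite grey parallel plates, q = σ(T₁⁴ − T₂⁴)/(1/ε₁ + 1/ε₂ − 1).
T₁⁴ − T₂⁴ = 8.209×10⁹ − 6.024×10⁷ = 8.148×10⁹ K⁴.
1/ε₁ + 1/ε₂ − 1 = 2.857 + 1.493 − 1 = 3.350.
q = 5.67×10⁻⁸ × 8.148×10⁹ / 3.350.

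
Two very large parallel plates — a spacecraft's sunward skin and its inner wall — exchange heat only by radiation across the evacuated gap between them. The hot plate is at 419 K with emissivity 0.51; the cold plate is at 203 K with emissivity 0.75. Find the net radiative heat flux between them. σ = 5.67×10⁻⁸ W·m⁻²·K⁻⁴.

q ≈ 720 W/m²

For two infinite grey parallel plates, q = σ(T₁⁴ − T₂⁴)/(1/ε₁ + 1/ε₂ − 1).
T₁⁴ − T₂⁴ = 3.082×10¹⁰ − 1.698×10⁹ = 2.912×10¹⁰ K⁴.
1/ε₁ + 1/ε₂ − 1 = 1.961 + 1.333 − 1 = 2.294.
q = 5.67×10⁻⁸ × 2.912×10¹⁰ / 2.294.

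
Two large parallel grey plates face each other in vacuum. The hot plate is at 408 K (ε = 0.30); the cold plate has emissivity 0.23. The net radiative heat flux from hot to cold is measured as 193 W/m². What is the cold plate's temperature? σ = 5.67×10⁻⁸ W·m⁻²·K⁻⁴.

T₂ ≈ 265 K

q = σ(T₁⁴ − T₂⁴)/(1/ε₁ + 1/ε₂ − 1); denominator = 6.681.
T₂⁴ = T₁⁴ − q·(1/ε₁+1/ε₂−1)/σ = 2.771×10¹⁰ − 193·6.681/5.67×10⁻⁸
    = 4.968×10⁹ K⁴.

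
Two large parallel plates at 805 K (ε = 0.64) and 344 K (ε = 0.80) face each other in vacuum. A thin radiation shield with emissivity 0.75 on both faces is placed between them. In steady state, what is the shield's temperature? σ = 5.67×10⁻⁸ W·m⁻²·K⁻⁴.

In steady state the net flux on the hot side equals that on the cold side.
σ(T₁⁴−T_s⁴)/D₁ = σ(T_s⁴−T₂⁴)/D₂, with D₁ = 1/ε₁+1/ε_s−1 = 1.896, D₂ = 1/ε_s+1/ε₂−1 = 1.583.
Solve for T_s⁴: T_s⁴ = (D₂·T₁⁴ + D₁·T₂⁴)/(D₁+D₂) = 1.987×10¹¹ K⁴.

T_s ≈ 668 K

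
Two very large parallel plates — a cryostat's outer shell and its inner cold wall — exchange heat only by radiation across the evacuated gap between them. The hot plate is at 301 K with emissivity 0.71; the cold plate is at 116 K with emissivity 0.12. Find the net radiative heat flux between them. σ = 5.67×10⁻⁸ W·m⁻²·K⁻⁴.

q ≈ 52.1 W/m²

For two infinite grey parallel plates, q = σ(T₁⁴ − T₂⁴)/(1/ε₁ + 1/ε₂ − 1).
T₁⁴ − T₂⁴ = 8.209×10⁹ − 1.811×10⁸ = 8.027×10⁹ K⁴.
1/ε₁ + 1/ε₂ − 1 = 1.408 + 8.333 − 1 = 8.742.
q = 5.67×10⁻⁸ × 8.027×10⁹ / 8.742.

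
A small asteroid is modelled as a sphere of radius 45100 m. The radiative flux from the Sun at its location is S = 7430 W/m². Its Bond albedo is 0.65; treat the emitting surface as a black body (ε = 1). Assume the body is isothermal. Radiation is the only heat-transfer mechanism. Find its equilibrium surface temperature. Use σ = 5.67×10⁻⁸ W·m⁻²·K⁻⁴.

At equilibrium, absorbed power = emitted power.
Absorbing cross-section = πr² = 6.390×10⁹ m²; emitting surface = 4πr² = 2.556×10¹⁰ m² (ratio 4).
(1−a)S·A_cross = εσ·A_surf·T⁴  ⇒  T⁴ = (1−a)S/(4σ).
T⁴ = 0.350·7430/(4·5.67×10⁻⁸) = 1.147×10¹⁰ K⁴.
T = (1.147×10¹⁰)^(1/4).

T ≈ 327 K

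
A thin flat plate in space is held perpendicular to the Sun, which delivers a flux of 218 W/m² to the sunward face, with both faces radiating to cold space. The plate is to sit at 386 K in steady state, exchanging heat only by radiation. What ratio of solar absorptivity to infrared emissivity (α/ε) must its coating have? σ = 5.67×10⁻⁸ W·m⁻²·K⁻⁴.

α/ε ≈ 11.5

Balance: αS·A = εσ·2A·T⁴ ⇒ α/ε = 2σT⁴/S.
α/ε = 2·5.67×10⁻⁸·(386)⁴/218 = 2·5.67×10⁻⁸·2.220×10¹⁰/218.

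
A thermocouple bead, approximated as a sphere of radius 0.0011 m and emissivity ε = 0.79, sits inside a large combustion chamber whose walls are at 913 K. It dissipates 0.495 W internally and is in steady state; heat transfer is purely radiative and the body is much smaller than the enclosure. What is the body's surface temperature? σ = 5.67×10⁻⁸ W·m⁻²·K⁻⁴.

For a small grey body in a large enclosure, net radiated power = εσA(T⁴ − T_w⁴).
Steady state: P = εσA(T⁴ − T_w⁴) with A = 4πr² = 1.521×10⁻⁵ m².
T⁴ = P/(εσA) + T_w⁴ = 0.495/(0.79·5.67×10⁻⁸·1.521×10⁻⁵) + (913)⁴
    = 7.268×10¹¹ + 6.948×10¹¹ = 1.422×10¹² K⁴.

T ≈ 1090 K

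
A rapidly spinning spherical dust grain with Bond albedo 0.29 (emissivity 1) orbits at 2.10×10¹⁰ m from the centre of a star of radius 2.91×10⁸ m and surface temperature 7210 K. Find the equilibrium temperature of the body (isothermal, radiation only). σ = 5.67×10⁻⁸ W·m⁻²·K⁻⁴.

The star's surface emits σT_*⁴; at distance d the flux is S = σT_*⁴(R_*/d)².
S = 5.67×10⁻⁸·(7210)⁴·(2.91×10⁸/2.10×10¹⁰)² = 29420 W/m².
For an isothermal sphere T⁴ = (1−a)S/(4σ) = 9.211×10¹⁰ K⁴.

T ≈ 551 K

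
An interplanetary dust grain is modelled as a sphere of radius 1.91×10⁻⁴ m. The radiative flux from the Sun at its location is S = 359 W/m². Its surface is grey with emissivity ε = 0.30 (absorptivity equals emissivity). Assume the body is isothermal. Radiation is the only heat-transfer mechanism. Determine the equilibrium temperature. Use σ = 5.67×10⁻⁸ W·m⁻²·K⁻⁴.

T ≈ 199 K

At equilibrium, absorbed power = emitted power.
Absorbing cross-section = πr² = 1.146×10⁻⁷ m²; emitting surface = 4πr² = 4.584×10⁻⁷ m² (ratio 4).
εS·A_cross = εσ·A_surf·T⁴  ⇒  T⁴ = S/(4σ)   (ε cancels).
T⁴ = 359/(4·5.67×10⁻⁸) = 1.583×10⁹ K⁴.
T = (1.583×10⁹)^(1/4).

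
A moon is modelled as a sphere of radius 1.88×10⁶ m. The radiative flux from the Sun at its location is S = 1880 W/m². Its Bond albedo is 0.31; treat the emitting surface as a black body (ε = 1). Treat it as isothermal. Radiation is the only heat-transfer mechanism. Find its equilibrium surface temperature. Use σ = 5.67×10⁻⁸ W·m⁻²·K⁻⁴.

At equilibrium, absorbed power = emitted power.
Absorbing cross-section = πr² = 1.110×10¹³ m²; emitting surface = 4πr² = 4.441×10¹³ m² (ratio 4).
(1−a)S·A_cross = εσ·A_surf·T⁴  ⇒  T⁴ = (1−a)S/(4σ).
T⁴ = 0.690·1880/(4·5.67×10⁻⁸) = 5.720×10⁹ K⁴.
T = (5.720×10⁹)^(1/4).

T ≈ 275 K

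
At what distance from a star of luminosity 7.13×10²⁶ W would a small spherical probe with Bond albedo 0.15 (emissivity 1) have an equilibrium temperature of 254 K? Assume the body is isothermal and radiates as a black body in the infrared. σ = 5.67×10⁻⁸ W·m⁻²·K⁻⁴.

d ≈ 2.26×10¹¹ m

For an isothermal black-emitting sphere, (1−a)S·πr² = σ·4πr²·T⁴ ⇒ S = 4σT⁴/(1−a).
S = 4·5.67×10⁻⁸·(254)⁴/0.850 = 1111 W/m².
Flux falls as S = L/(4πd²), so d = √(L/(4πS)) = √(7.13×10²⁶/(4π·1111)).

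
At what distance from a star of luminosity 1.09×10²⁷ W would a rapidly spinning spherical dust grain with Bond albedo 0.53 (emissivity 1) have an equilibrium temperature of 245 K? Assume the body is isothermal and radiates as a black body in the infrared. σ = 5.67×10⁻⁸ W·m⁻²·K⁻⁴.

d ≈ 2.23×10¹¹ m

For an isothermal black-emitting sphere, (1−a)S·πr² = σ·4πr²·T⁴ ⇒ S = 4σT⁴/(1−a).
S = 4·5.67×10⁻⁸·(245)⁴/0.470 = 1739 W/m².
Flux falls as S = L/(4πd²), so d = √(L/(4πS)) = √(1.09×10²⁷/(4π·1739)).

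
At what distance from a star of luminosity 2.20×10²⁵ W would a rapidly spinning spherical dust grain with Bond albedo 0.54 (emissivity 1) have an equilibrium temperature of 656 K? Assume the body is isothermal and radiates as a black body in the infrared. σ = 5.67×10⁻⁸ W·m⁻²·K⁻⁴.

For an isothermal black-emitting sphere, (1−a)S·πr² = σ·4πr²·T⁴ ⇒ S = 4σT⁴/(1−a).
S = 4·5.67×10⁻⁸·(656)⁴/0.460 = 91310 W/m².
Flux falls as S = L/(4πd²), so d = √(L/(4πS)) = √(2.20×10²⁵/(4π·91310)).

d ≈ 4.38×10⁹ m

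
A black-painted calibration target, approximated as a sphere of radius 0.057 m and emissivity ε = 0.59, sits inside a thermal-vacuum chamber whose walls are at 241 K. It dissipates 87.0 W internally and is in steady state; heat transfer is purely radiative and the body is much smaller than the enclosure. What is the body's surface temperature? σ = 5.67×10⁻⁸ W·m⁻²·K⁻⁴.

T ≈ 509 K

For a small grey body in a large enclosure, net radiated power = εσA(T⁴ − T_w⁴).
Steady state: P = εσA(T⁴ − T_w⁴) with A = 4πr² = 0.04083 m².
T⁴ = P/(εσA) + T_w⁴ = 87.0/(0.59·5.67×10⁻⁸·0.04083) + (241)⁴
    = 6.370×10¹⁰ + 3.373×10⁹ = 6.707×10¹⁰ K⁴.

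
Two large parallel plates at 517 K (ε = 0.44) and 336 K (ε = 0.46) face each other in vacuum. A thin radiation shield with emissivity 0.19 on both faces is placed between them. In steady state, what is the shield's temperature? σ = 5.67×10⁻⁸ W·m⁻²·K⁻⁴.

T_s ≈ 452 K

In steady state the net flux on the hot side equals that on the cold side.
σ(T₁⁴−T_s⁴)/D₁ = σ(T_s⁴−T₂⁴)/D₂, with D₁ = 1/ε₁+1/ε_s−1 = 6.536, D₂ = 1/ε_s+1/ε₂−1 = 6.437.
Solve for T_s⁴: T_s⁴ = (D₂·T₁⁴ + D₁·T₂⁴)/(D₁+D₂) = 4.187×10¹⁰ K⁴.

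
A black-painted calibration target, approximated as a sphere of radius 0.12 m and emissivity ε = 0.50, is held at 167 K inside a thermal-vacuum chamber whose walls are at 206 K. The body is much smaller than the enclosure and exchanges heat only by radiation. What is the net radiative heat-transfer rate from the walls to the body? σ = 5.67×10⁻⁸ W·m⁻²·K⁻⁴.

P_net ≈ 5.25 W

For a small grey body in a large enclosure: P_net = εσA(T_body⁴ − T_wall⁴).
A = 4πr² = 0.1810 m²; T_body⁴ − T_wall⁴ = 7.778×10⁸ − 1.801×10⁹ = -1.023×10⁹ K⁴.
|P_net| = 0.50·5.67×10⁻⁸·0.1810·1.023×10⁹.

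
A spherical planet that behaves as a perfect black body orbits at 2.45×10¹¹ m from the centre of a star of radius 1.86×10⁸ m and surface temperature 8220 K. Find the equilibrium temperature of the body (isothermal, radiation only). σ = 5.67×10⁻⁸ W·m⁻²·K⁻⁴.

The star's surface emits σT_*⁴; at distance d the flux is S = σT_*⁴(R_*/d)².
S = 5.67×10⁻⁸·(8220)⁴·(1.86×10⁸/2.45×10¹¹)² = 149.2 W/m².
For an isothermal sphere T⁴ = (1−a)S/(4σ) = 6.578×10⁸ K⁴.

T ≈ 160 K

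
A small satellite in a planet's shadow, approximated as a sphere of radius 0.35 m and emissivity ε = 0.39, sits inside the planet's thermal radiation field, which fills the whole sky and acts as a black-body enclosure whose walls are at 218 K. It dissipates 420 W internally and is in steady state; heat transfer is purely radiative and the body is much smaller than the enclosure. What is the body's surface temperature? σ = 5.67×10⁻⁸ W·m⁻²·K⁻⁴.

For a small grey body in a large enclosure, net radiated power = εσA(T⁴ − T_w⁴).
Steady state: P = εσA(T⁴ − T_w⁴) with A = 4πr² = 1.539 m².
T⁴ = P/(εσA) + T_w⁴ = 420/(0.39·5.67×10⁻⁸·1.539) + (218)⁴
    = 1.234×10¹⁰ + 2.259×10⁹ = 1.460×10¹⁰ K⁴.

T ≈ 348 K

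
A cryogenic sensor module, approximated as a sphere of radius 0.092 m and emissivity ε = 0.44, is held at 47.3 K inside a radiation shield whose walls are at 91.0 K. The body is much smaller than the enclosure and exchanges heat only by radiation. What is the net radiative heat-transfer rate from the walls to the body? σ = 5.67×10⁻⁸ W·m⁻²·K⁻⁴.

For a small grey body in a large enclosure: P_net = εσA(T_body⁴ − T_wall⁴).
A = 4πr² = 0.1064 m²; T_body⁴ − T_wall⁴ = 5.005×10⁶ − 6.857×10⁷ = -6.357×10⁷ K⁴.
|P_net| = 0.44·5.67×10⁻⁸·0.1064·6.357×10⁷.

P_net ≈ 0.169 W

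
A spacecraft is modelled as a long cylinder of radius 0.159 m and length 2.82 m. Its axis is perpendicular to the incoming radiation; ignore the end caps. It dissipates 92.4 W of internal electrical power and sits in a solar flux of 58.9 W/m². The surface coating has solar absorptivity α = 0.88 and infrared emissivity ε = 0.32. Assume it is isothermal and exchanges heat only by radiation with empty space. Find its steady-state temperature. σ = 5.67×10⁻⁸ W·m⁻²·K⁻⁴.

At steady state, absorbed solar power + internal power = radiated power.
Absorbed: α·S·A_cross = 0.88·58.9·0.8968 = 46.48 W (cross-section 2rL).
Total input = 46.48 + 92.4 = 138.9 W.
Radiated: εσ·A_surf·T⁴ with A_surf = 2πrL = 2.817 m².
T⁴ = 138.9/(0.32·5.67×10⁻⁸·2.817) = 2.717×10⁹ K⁴.

T ≈ 228 K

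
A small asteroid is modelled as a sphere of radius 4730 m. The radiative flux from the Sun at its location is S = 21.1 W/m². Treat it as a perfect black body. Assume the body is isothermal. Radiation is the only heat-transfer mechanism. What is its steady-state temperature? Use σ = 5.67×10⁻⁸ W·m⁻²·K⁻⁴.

T ≈ 98.2 K

At equilibrium, absorbed power = emitted power.
Absorbing cross-section = πr² = 7.029×10⁷ m²; emitting surface = 4πr² = 2.811×10⁸ m² (ratio 4).
S·A_cross = εσ·A_surf·T⁴  ⇒  T⁴ = S/(4σ).
T⁴ = 1.00·21.1/(4·5.67×10⁻⁸) = 9.303×10⁷ K⁴.
T = (9.303×10⁷)^(1/4).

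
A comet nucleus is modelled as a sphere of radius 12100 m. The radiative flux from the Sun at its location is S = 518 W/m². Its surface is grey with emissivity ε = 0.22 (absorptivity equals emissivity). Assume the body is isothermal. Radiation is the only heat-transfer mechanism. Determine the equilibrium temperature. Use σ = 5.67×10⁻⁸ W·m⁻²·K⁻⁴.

T ≈ 219 K

At equilibrium, absorbed power = emitted power.
Absorbing cross-section = πr² = 4.600×10⁸ m²; emitting surface = 4πr² = 1.840×10⁹ m² (ratio 4).
εS·A_cross = εσ·A_surf·T⁴  ⇒  T⁴ = S/(4σ)   (ε cancels).
T⁴ = 518/(4·5.67×10⁻⁸) = 2.284×10⁹ K⁴.
T = (2.284×10⁹)^(1/4).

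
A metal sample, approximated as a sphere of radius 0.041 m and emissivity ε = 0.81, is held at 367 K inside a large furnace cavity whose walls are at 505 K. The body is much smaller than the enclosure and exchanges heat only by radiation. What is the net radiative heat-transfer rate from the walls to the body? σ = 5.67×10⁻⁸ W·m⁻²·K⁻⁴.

P_net ≈ 45.5 W

For a small grey body in a large enclosure: P_net = εσA(T_body⁴ − T_wall⁴).
A = 4πr² = 0.02112 m²; T_body⁴ − T_wall⁴ = 1.814×10¹⁰ − 6.504×10¹⁰ = -4.690×10¹⁰ K⁴.
|P_net| = 0.81·5.67×10⁻⁸·0.02112·4.690×10¹⁰.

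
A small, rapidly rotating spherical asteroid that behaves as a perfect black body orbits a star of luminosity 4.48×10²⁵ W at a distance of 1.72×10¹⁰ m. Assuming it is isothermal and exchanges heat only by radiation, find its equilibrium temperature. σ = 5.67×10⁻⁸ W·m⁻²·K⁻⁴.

First find the stellar flux at distance d: S = L/(4πd²) = 4.48×10²⁵/(4π·(1.72×10¹⁰)²) = 12050 W/m².
For an isothermal sphere, absorbed (1−a)S·πr² = emitted σ·4πr²·T⁴, so T⁴ = (1−a)S/(4σ).
T⁴ = 1.00·12050/(4·5.67×10⁻⁸) = 5.313×10¹⁰ K⁴.

T ≈ 480 K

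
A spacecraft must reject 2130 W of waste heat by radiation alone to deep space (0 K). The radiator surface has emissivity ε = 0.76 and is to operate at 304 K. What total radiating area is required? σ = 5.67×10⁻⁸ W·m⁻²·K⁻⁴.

P = εσA T⁴ ⇒ A = P/(εσT⁴).
T⁴ = 8.541×10⁹ K⁴.
A = 2130/(0.76 × 5.67×10⁻⁸ × 8.541×10⁹).

A ≈ 5.79 m²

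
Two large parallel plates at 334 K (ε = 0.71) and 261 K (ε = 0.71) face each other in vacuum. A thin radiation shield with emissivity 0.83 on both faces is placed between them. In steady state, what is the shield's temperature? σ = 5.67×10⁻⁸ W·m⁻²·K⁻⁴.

In steady state the net flux on the hot side equals that on the cold side.
σ(T₁⁴−T_s⁴)/D₁ = σ(T_s⁴−T₂⁴)/D₂, with D₁ = 1/ε₁+1/ε_s−1 = 1.613, D₂ = 1/ε_s+1/ε₂−1 = 1.613.
Solve for T_s⁴: T_s⁴ = (D₂·T₁⁴ + D₁·T₂⁴)/(D₁+D₂) = 8.543×10⁹ K⁴.

T_s ≈ 304 K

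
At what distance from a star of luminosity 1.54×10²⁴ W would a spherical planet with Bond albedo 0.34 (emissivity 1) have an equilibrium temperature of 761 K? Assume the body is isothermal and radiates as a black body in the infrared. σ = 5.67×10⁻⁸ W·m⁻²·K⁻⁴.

d ≈ 1.03×10⁹ m

For an isothermal black-emitting sphere, (1−a)S·πr² = σ·4πr²·T⁴ ⇒ S = 4σT⁴/(1−a).
S = 4·5.67×10⁻⁸·(761)⁴/0.660 = 1.152×10⁵ W/m².
Flux falls as S = L/(4πd²), so d = √(L/(4πS)) = √(1.54×10²⁴/(4π·1.152×10⁵)).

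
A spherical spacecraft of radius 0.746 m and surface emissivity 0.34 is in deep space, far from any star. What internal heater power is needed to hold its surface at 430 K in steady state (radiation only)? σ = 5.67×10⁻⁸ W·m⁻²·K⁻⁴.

P ≈ 4610 W

P = εσ·4πr²·T⁴.
4πr² = 6.993 m²; T⁴ = 3.419×10¹⁰ K⁴.
P = 0.34·5.67×10⁻⁸·6.993·3.419×10¹⁰.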